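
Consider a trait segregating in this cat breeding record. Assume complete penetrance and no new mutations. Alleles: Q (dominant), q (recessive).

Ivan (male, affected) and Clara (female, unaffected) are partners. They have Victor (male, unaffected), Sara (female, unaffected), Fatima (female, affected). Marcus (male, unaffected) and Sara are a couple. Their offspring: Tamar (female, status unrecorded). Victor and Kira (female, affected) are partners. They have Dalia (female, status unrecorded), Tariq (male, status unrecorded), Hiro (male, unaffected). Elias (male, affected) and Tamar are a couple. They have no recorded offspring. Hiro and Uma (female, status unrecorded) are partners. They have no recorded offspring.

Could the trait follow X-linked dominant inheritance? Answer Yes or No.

Under X-linked dominant, Sara (unaffected, female) cannot arise from Ivan (affected) × Clara (unaffected).

No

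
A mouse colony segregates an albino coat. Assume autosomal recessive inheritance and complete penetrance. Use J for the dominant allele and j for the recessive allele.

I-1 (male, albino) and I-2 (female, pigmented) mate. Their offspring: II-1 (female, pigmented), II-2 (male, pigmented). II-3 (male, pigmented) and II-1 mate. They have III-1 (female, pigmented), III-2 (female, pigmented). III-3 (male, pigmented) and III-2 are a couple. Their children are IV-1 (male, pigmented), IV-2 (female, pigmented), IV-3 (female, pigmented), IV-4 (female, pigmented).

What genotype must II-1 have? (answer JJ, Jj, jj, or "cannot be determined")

From phenotype alone, II-1 is JJ or Jj.
II-1 is pigmented so carries J and received j from I-1 (jj), so II-1 is Jj.

Jj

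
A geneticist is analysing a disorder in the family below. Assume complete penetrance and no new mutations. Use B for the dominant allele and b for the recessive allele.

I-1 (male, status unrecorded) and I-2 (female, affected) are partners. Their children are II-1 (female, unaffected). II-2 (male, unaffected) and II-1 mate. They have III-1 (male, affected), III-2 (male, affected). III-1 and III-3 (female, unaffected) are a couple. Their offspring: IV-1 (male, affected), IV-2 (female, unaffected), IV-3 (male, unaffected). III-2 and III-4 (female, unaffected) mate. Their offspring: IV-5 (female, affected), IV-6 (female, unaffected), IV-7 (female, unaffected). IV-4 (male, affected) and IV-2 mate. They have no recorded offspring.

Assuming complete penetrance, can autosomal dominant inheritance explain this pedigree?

Under autosomal dominant, III-1 (affected, male) cannot arise from II-2 (unaffected) × II-1 (unaffected).

No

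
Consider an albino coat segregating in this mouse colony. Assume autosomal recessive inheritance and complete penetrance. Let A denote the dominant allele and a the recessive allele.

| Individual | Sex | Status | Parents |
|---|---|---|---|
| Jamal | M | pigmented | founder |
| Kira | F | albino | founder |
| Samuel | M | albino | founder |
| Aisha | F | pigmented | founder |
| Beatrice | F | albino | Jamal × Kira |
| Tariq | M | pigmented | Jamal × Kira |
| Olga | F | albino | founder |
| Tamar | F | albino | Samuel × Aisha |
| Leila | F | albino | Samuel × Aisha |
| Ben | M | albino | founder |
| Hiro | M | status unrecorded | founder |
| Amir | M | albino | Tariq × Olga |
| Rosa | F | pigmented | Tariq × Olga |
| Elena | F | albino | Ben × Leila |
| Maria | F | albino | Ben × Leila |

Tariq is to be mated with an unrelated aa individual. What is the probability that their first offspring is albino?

1/2

Tariq is pigmented so carries A and received a from Kira (aa), so Tariq is Aa.
The cross gives 1/2 Aa : 1/2 aa, so P(offspring is albino) = 1/2.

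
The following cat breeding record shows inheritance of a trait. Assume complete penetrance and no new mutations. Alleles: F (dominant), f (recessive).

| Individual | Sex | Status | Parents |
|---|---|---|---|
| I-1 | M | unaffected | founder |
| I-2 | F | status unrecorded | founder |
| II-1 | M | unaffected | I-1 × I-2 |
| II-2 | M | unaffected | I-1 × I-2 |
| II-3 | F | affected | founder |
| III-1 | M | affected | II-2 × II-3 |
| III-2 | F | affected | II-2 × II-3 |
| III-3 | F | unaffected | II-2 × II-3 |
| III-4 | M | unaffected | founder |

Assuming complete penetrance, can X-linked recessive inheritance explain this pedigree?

No

Under X-linked recessive, III-2 (affected, female) cannot arise from II-2 (unaffected) × II-3 (affected).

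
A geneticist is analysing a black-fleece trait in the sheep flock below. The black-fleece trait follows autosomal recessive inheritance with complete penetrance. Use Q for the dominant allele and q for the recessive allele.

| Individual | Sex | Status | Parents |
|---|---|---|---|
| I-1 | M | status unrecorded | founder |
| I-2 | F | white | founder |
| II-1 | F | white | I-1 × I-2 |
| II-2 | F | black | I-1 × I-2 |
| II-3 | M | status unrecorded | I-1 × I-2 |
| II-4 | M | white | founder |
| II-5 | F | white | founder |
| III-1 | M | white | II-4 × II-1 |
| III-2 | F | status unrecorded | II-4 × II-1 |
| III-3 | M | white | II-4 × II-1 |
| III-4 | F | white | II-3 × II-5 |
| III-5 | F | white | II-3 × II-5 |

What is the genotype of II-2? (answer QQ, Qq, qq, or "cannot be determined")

qq

II-2 is black, so II-2 is qq.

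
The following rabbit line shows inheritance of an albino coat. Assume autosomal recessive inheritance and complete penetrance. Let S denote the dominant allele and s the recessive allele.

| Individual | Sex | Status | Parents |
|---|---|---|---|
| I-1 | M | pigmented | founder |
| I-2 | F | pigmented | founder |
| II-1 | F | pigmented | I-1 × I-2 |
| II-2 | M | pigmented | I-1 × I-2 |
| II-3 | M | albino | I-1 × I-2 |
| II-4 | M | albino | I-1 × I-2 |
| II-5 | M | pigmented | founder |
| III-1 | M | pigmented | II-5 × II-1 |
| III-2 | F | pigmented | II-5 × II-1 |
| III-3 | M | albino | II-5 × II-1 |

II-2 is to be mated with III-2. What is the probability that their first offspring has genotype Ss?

4/9

I-1 is pigmented so carries S and passed s to II-3 (ss), so I-1 is Ss.
I-2 is pigmented so carries S and passed s to II-3 (ss), so I-2 is Ss.
II-2 is a pigmented offspring of I-1 (Ss) × I-2 (Ss), whose cross gives 1/4 SS : 1/2 Ss : 1/4 ss; conditioning on being pigmented, II-2 is SS with probability 1/3, Ss with probability 2/3.
II-5 is pigmented so carries S and passed s to III-3 (ss), so II-5 is Ss.
II-1 is pigmented so carries S and passed s to III-3 (ss), so II-1 is Ss.
III-2 is a pigmented offspring of II-5 (Ss) × II-1 (Ss), whose cross gives 1/4 SS : 1/2 Ss : 1/4 ss; conditioning on being pigmented, III-2 is SS with probability 1/3, Ss with probability 2/3.
Summing over parental genotype combinations, P(offspring has genotype Ss) = 2/9·1/2 + 2/9·1/2 + 4/9·1/2 = 4/9.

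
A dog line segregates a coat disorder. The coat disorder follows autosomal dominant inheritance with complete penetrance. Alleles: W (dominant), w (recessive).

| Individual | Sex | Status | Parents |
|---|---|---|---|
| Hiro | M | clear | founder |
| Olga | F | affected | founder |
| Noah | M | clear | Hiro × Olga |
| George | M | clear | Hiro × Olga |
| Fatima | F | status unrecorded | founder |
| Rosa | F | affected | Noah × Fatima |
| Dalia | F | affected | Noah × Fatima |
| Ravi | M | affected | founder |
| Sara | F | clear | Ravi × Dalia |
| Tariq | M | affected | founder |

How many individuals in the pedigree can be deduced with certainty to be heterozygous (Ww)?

Obligate heterozygotes: Olga is affected so carries W and passed w to Noah (ww), so Olga is Ww; Rosa is affected so carries W and received w from Noah (ww), so Rosa is Ww; Dalia is affected so carries W and received w from Noah (ww), so Dalia is Ww; Ravi is affected so carries W and passed w to Sara (ww), so Ravi is Ww.
Every other individual is either homozygous by phenotype or has at least one consistent homozygous assignment, so the count is 4.

4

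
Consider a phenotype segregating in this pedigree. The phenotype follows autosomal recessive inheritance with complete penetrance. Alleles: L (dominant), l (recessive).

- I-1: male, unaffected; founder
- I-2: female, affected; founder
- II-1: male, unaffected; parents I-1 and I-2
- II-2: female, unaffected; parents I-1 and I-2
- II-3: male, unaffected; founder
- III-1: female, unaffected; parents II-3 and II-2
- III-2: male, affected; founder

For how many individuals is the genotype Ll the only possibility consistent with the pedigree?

2

Obligate heterozygotes: II-1 is unaffected so carries L and received l from I-2 (ll), so II-1 is Ll; II-2 is unaffected so carries L and received l from I-2 (ll), so II-2 is Ll.
Every other individual is either homozygous by phenotype or has at least one consistent homozygous assignment, so the count is 2.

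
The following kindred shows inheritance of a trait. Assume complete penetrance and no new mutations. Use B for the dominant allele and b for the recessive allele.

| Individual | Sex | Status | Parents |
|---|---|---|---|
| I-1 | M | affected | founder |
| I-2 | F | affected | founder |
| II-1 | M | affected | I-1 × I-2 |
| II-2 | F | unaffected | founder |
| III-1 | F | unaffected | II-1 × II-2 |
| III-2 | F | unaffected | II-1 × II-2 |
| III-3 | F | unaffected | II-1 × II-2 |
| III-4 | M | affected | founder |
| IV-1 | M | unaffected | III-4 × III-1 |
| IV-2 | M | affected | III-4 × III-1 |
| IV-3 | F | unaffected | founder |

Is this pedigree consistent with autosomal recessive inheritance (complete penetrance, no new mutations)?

A consistent assignment under autosomal recessive exists: I-1 bb, I-2 bb, II-1 bb, II-2 BB, III-1 Bb, III-2 Bb, III-3 Bb, III-4 bb, IV-1 Bb, IV-2 bb, IV-3 BB.
In this assignment every recorded phenotype matches its genotype and every non-founder's genotype is obtainable from its parents' genotypes, so the pedigree is consistent.

Yes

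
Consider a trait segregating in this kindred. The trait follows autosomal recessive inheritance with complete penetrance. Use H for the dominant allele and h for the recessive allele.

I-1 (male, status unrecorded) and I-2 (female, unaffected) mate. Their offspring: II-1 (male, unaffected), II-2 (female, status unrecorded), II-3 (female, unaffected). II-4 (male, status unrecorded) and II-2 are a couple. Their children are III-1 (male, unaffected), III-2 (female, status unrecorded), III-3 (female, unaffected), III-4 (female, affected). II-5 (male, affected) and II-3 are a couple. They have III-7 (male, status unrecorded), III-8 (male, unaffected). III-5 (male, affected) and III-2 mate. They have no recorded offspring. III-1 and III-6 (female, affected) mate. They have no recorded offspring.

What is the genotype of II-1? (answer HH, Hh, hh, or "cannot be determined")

II-1's phenotype allows HH or Hh, and no parent or child forces a single allele at both positions; consistent genotype assignments exist with II-1 as HH or Hh.

cannot be determined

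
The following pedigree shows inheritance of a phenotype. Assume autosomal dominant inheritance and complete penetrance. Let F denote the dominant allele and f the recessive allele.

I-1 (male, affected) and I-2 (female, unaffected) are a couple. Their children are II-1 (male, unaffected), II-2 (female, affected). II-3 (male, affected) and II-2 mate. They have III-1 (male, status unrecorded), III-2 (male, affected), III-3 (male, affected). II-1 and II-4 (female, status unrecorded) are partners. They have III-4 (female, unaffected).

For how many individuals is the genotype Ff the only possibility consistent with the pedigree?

Obligate heterozygotes: I-1 is affected so carries F and passed f to II-1 (ff), so I-1 is Ff; II-2 is affected so carries F and received f from I-2 (ff), so II-2 is Ff.
Every other individual is either homozygous by phenotype or has at least one consistent homozygous assignment, so the count is 2.

2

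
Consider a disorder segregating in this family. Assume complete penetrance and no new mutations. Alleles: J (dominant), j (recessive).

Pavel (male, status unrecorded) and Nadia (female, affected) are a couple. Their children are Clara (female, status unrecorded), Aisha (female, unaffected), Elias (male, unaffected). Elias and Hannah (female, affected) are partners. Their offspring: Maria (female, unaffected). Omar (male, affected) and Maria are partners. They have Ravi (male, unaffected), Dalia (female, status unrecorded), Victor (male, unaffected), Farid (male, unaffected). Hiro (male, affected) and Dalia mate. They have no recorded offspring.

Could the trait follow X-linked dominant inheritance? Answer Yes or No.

A consistent assignment under X-linked dominant exists: Pavel X^j Y, Nadia X^J X^j, Clara X^J X^j, Aisha X^j X^j, Elias X^j Y, Hannah X^J X^j, Maria X^j X^j, Omar X^J Y, Ravi X^j Y, Dalia X^J X^j, Victor X^j Y, Farid X^j Y, Hiro X^J Y.
In this assignment every recorded phenotype matches its genotype and every non-founder's genotype is obtainable from its parents' genotypes, so the pedigree is consistent.

Yes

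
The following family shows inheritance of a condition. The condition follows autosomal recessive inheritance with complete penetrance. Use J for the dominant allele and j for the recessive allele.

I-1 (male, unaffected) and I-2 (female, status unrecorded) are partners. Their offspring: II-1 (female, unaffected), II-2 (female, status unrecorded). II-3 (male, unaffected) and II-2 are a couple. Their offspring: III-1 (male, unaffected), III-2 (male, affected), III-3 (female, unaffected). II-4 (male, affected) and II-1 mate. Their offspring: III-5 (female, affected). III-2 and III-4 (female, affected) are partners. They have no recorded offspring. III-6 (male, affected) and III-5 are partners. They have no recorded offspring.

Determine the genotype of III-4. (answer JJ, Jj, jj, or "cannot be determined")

III-4 is affected, so III-4 is jj.

jj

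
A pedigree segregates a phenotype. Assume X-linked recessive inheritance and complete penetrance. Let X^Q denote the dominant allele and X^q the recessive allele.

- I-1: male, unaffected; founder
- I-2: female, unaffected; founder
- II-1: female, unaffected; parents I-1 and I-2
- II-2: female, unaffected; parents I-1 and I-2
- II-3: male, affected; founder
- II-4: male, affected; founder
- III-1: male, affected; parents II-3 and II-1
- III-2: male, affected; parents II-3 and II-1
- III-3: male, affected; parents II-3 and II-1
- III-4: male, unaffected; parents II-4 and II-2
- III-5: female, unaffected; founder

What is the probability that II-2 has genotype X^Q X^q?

1/3

I-1 is unaffected, so I-1 is X^Q Y.
I-2 is unaffected so carries Q and passed q to II-1 (X^Q X^q, whose Q came from I-1), so I-2 is X^Q X^q.
Their cross gives offspring ratios 1/2 X^Q X^Q : 1/2 X^Q X^q. Conditioning on II-2 being unaffected, P(X^Q X^q) = 1/2 / 1 = 1/2 before taking II-2's own offspring into account.
II-4 is affected, so II-4 is X^q Y.
Now use II-2's offspring. Probability of each recorded status — unaffected son III-4: 1/2 if II-2 is X^Q X^q, 1 if X^Q X^Q.
Bayes: P(X^Q X^q) = 1/2·1/2 / (1/2·1/2 + 1/2·1) = 1/3.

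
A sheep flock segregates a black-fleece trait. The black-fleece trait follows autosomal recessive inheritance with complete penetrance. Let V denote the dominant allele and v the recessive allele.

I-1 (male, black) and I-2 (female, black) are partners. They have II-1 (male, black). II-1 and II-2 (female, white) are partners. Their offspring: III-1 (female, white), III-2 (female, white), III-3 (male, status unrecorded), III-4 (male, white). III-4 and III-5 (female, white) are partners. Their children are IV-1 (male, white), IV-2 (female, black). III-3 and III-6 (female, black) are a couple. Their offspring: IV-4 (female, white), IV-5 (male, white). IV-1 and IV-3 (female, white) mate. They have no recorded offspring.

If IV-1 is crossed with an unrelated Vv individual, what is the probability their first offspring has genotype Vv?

III-4 is white so carries V and received v from II-1 (vv), so III-4 is Vv.
III-5 is white so carries V and passed v to IV-2 (vv), so III-5 is Vv.
IV-1 is a white offspring of III-4 (Vv) × III-5 (Vv), whose cross gives 1/4 VV : 1/2 Vv : 1/4 vv; conditioning on being white, IV-1 is VV with probability 1/3, Vv with probability 2/3.
Summing over parental genotype combinations, P(offspring has genotype Vv) = 1/3·1/2 + 2/3·1/2 = 1/2.

1/2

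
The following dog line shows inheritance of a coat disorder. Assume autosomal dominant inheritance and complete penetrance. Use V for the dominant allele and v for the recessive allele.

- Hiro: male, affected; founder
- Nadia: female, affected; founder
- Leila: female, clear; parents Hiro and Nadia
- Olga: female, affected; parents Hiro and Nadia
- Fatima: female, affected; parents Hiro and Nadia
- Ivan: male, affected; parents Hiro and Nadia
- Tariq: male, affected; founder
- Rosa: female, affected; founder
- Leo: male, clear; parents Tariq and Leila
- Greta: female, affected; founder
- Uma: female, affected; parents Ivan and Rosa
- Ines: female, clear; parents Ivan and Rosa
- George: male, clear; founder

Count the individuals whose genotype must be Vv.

5

Obligate heterozygotes: Hiro is affected so carries V and passed v to Leila (vv), so Hiro is Vv; Nadia is affected so carries V and passed v to Leila (vv), so Nadia is Vv; Ivan is affected so carries V and passed v to Ines (vv), so Ivan is Vv; Tariq is affected so carries V and passed v to Leo (vv), so Tariq is Vv; Rosa is affected so carries V and passed v to Ines (vv), so Rosa is Vv.
Every other individual is either homozygous by phenotype or has at least one consistent homozygous assignment, so the count is 5.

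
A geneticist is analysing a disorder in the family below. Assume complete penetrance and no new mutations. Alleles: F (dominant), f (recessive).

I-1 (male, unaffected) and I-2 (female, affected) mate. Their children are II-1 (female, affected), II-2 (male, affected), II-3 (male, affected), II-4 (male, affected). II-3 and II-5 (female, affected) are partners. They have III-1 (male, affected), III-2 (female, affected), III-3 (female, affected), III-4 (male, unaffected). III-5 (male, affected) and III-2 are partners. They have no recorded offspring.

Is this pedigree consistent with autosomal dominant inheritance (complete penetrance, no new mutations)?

Yes

A consistent assignment under autosomal dominant exists: I-1 ff, I-2 FF, II-1 Ff, II-2 Ff, II-3 Ff, II-4 Ff, II-5 Ff, III-1 FF, III-2 FF, III-3 FF, III-4 ff, III-5 FF.
In this assignment every recorded phenotype matches its genotype and every non-founder's genotype is obtainable from its parents' genotypes, so the pedigree is consistent.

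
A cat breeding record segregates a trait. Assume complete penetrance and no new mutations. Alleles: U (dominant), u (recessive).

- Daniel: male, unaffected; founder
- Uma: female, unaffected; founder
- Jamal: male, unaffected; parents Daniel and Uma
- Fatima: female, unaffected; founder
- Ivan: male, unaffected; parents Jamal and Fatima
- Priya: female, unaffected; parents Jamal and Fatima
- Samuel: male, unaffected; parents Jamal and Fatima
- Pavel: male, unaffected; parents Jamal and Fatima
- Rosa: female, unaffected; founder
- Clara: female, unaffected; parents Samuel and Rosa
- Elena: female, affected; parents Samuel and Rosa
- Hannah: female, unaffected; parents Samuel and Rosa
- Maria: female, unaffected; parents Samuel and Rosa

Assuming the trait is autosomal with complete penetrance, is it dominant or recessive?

Samuel and Rosa are both unaffected yet have an affected child Elena. Under dominance, an affected child requires at least one affected parent, so the trait cannot be dominant.

recessive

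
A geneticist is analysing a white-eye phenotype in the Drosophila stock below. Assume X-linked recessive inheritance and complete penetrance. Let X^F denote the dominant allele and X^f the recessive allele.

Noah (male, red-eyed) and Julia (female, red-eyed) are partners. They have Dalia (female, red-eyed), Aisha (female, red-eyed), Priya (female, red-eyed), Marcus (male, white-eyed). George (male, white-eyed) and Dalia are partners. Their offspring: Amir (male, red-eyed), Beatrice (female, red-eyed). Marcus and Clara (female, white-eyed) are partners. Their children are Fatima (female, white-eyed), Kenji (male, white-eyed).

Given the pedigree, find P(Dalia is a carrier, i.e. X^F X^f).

1/5

Noah is red-eyed, so Noah is X^F Y.
Julia is red-eyed so carries F and passed f to Marcus (X^f Y), so Julia is X^F X^f.
Their cross gives offspring ratios 1/2 X^F X^F : 1/2 X^F X^f. Conditioning on Dalia being red-eyed, P(X^F X^f) = 1/2 / 1 = 1/2 before taking Dalia's own offspring into account.
George is white-eyed, so George is X^f Y.
Now use Dalia's offspring. Probability of each recorded status — red-eyed son Amir: 1/2 if Dalia is X^F X^f, 1 if X^F X^F; red-eyed daughter Beatrice: 1/2 if Dalia is X^F X^f, 1 if X^F X^F.
Bayes: P(X^F X^f) = 1/2·1/4 / (1/2·1/4 + 1/2·1) = 1/5.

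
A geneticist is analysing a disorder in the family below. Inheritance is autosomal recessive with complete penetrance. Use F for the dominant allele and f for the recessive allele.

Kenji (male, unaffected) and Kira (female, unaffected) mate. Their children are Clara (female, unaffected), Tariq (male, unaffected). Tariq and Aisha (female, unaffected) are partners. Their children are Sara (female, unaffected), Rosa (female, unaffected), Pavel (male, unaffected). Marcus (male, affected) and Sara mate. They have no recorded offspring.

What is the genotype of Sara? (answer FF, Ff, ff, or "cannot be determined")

Sara's phenotype allows FF or Ff, and no parent or child forces a single allele at both positions; consistent genotype assignments exist with Sara as FF or Ff.

cannot be determined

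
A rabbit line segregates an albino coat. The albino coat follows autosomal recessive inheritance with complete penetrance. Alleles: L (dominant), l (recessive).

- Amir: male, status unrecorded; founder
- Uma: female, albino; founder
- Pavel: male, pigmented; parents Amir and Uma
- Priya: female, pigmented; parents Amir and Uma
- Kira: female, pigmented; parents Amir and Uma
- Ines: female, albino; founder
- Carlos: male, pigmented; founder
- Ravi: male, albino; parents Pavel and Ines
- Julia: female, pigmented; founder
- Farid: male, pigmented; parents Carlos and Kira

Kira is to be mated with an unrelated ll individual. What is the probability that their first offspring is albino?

1/2

Kira is pigmented so carries L and received l from Uma (ll), so Kira is Ll.
The cross gives 1/2 Ll : 1/2 ll, so P(offspring is albino) = 1/2.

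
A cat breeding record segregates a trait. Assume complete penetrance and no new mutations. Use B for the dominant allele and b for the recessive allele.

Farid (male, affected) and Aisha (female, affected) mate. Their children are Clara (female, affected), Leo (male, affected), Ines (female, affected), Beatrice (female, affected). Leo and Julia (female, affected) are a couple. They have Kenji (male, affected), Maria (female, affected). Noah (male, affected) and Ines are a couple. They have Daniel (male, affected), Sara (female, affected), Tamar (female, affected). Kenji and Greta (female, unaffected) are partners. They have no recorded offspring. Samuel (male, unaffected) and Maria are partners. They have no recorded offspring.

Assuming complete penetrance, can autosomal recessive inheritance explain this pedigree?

Yes

A consistent assignment under autosomal recessive exists: Farid bb, Aisha bb, Clara bb, Leo bb, Ines bb, Beatrice bb, Julia bb, Noah bb, Kenji bb, Maria bb, Greta BB, Samuel BB, Daniel bb, Sara bb, Tamar bb.
In this assignment every recorded phenotype matches its genotype and every non-founder's genotype is obtainable from its parents' genotypes, so the pedigree is consistent.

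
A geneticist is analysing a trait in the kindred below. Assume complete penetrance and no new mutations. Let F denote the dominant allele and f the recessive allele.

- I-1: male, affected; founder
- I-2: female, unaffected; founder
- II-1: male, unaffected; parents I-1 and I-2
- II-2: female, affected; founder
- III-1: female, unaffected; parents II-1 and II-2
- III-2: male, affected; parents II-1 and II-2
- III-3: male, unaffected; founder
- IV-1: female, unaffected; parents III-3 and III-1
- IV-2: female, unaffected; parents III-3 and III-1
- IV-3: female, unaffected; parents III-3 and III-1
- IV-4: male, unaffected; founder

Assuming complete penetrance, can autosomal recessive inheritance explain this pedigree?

A consistent assignment under autosomal recessive exists: I-1 ff, I-2 FF, II-1 Ff, II-2 ff, III-1 Ff, III-2 ff, III-3 FF, IV-1 FF, IV-2 FF, IV-3 FF, IV-4 FF.
In this assignment every recorded phenotype matches its genotype and every non-founder's genotype is obtainable from its parents' genotypes, so the pedigree is consistent.

Yes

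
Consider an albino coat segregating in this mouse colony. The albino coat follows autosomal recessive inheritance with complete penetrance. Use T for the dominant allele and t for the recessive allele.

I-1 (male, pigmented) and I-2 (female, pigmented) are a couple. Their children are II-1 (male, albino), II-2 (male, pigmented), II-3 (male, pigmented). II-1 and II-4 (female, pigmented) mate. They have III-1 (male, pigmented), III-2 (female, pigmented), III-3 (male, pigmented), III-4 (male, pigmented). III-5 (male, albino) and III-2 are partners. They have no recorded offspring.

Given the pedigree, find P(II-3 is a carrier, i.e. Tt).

I-1 is pigmented so carries T and passed t to II-1 (tt), so I-1 is Tt.
I-2 is pigmented so carries T and passed t to II-1 (tt), so I-2 is Tt.
Their cross gives offspring ratios 1/4 TT : 1/2 Tt : 1/4 tt. Conditioning on II-3 being pigmented, P(Tt) = 1/2 / 3/4 = 2/3.

2/3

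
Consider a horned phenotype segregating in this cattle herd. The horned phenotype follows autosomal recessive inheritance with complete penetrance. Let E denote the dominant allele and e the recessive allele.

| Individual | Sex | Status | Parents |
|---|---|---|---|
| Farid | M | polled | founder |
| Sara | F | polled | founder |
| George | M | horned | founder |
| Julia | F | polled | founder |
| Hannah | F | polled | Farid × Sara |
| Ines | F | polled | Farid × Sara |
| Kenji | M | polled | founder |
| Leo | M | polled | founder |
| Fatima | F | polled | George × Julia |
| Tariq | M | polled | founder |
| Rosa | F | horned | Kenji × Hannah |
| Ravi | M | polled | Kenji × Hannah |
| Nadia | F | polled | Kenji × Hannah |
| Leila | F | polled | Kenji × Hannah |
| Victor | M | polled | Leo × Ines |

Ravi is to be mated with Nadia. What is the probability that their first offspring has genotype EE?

Kenji is polled so carries E and passed e to Rosa (ee), so Kenji is Ee.
Hannah is polled so carries E and passed e to Rosa (ee), so Hannah is Ee.
Ravi is a polled offspring of Kenji (Ee) × Hannah (Ee), whose cross gives 1/4 EE : 1/2 Ee : 1/4 ee; conditioning on being polled, Ravi is EE with probability 1/3, Ee with probability 2/3.
Nadia is a polled offspring of Kenji (Ee) × Hannah (Ee), whose cross gives 1/4 EE : 1/2 Ee : 1/4 ee; conditioning on being polled, Nadia is EE with probability 1/3, Ee with probability 2/3.
Summing over parental genotype combinations, P(offspring has genotype EE) = 1/9·1 + 2/9·1/2 + 2/9·1/2 + 4/9·1/4 = 4/9.

4/9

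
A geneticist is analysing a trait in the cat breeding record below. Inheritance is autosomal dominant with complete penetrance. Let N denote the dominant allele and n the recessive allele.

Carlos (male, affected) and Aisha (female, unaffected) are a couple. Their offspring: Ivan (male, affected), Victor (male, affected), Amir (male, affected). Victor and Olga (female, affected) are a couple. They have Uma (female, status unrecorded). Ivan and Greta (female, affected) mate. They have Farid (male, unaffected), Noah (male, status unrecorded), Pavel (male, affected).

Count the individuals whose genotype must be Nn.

Obligate heterozygotes: Ivan is affected so carries N and received n from Aisha (nn), so Ivan is Nn; Victor is affected so carries N and received n from Aisha (nn), so Victor is Nn; Amir is affected so carries N and received n from Aisha (nn), so Amir is Nn; Greta is affected so carries N and passed n to Farid (nn), so Greta is Nn.
Every other individual is either homozygous by phenotype or has at least one consistent homozygous assignment, so the count is 4.

4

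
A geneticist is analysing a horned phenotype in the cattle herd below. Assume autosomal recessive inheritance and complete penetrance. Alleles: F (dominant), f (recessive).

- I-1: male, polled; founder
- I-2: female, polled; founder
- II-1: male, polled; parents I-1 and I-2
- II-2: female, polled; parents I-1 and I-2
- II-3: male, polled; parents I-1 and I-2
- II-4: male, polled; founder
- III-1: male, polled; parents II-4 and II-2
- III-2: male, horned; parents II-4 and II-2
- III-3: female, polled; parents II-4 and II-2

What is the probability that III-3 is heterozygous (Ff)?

2/3

II-4 is polled so carries F and passed f to III-2 (ff), so II-4 is Ff.
II-2 is polled so carries F and passed f to III-2 (ff), so II-2 is Ff.
Their cross gives offspring ratios 1/4 FF : 1/2 Ff : 1/4 ff. Conditioning on III-3 being polled, P(Ff) = 1/2 / 3/4 = 2/3.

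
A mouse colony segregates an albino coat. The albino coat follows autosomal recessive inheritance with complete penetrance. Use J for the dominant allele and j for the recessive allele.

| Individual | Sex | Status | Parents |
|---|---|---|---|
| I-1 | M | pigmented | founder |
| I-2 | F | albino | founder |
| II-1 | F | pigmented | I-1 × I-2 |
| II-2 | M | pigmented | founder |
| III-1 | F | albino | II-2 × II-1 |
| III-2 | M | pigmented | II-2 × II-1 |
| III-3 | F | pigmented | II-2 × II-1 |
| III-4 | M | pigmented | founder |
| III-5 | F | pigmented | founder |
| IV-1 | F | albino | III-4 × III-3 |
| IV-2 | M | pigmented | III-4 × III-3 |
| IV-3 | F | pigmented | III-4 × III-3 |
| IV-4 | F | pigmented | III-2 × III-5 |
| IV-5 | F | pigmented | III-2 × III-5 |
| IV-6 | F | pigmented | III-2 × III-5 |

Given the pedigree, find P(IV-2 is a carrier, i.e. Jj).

2/3

III-4 is pigmented so carries J and passed j to IV-1 (jj), so III-4 is Jj.
III-3 is pigmented so carries J and passed j to IV-1 (jj), so III-3 is Jj.
Their cross gives offspring ratios 1/4 JJ : 1/2 Jj : 1/4 jj. Conditioning on IV-2 being pigmented, P(Jj) = 1/2 / 3/4 = 2/3.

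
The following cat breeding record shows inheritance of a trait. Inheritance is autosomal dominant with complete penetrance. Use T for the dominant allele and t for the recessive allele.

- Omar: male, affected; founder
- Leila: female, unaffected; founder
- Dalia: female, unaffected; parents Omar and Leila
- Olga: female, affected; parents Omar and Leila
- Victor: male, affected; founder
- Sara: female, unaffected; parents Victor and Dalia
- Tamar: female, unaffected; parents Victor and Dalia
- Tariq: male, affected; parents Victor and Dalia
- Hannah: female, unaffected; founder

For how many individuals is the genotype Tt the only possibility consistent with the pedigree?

Obligate heterozygotes: Omar is affected so carries T and passed t to Dalia (tt), so Omar is Tt; Olga is affected so carries T and received t from Leila (tt), so Olga is Tt; Victor is affected so carries T and passed t to Sara (tt), so Victor is Tt; Tariq is affected so carries T and received t from Dalia (tt), so Tariq is Tt.
Every other individual is either homozygous by phenotype or has at least one consistent homozygous assignment, so the count is 4.

4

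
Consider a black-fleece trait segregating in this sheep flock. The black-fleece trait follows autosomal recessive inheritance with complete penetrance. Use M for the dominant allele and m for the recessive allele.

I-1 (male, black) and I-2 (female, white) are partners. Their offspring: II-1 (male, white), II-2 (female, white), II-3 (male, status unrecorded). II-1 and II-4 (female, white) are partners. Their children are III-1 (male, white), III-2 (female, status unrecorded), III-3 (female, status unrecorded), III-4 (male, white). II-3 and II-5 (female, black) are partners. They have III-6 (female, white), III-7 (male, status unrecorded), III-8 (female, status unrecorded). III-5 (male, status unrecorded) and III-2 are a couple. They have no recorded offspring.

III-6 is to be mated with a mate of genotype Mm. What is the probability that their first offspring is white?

III-6 is white so carries M and received m from II-5 (mm), so III-6 is Mm.
The cross gives 1/4 MM : 1/2 Mm : 1/4 mm, so P(offspring is white) = 3/4.

3/4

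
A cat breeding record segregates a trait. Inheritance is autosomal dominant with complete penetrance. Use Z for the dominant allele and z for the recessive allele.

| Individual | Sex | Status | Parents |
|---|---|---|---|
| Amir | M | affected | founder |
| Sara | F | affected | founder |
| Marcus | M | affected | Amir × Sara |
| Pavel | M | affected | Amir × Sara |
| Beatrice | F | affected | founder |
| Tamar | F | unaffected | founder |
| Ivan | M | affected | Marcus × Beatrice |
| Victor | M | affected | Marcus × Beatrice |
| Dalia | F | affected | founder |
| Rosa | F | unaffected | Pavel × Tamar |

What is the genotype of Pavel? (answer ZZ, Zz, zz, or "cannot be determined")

From phenotype alone, Pavel is ZZ or Zz.
Pavel is affected so carries Z and passed z to Rosa (zz), so Pavel is Zz.

Zz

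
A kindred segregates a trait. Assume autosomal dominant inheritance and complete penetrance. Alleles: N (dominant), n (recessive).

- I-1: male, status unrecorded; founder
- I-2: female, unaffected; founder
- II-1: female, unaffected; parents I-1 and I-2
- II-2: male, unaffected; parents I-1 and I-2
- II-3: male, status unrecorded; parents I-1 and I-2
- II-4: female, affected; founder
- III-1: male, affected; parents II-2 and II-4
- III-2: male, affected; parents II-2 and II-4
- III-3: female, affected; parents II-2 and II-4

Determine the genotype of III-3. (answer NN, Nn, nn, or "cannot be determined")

From phenotype alone, III-3 is NN or Nn.
III-3 is affected so carries N and received n from II-2 (nn), so III-3 is Nn.

Nn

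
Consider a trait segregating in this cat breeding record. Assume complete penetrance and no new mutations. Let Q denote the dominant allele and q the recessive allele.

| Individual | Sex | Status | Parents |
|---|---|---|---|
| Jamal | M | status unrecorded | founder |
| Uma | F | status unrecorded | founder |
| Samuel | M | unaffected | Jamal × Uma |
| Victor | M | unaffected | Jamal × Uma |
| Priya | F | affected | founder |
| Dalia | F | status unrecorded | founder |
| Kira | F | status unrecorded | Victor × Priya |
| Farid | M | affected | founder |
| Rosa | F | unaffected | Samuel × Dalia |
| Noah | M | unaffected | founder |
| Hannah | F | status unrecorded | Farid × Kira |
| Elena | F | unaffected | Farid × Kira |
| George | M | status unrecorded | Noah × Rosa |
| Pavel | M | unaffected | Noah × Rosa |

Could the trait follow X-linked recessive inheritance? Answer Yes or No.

A consistent assignment under X-linked recessive exists: Jamal X^Q Y, Uma X^Q X^Q, Samuel X^Q Y, Victor X^Q Y, Priya X^q X^q, Dalia X^Q X^Q, Kira X^Q X^q, Farid X^q Y, Rosa X^Q X^Q, Noah X^Q Y, Hannah X^Q X^q, Elena X^Q X^q, George X^Q Y, Pavel X^Q Y.
In this assignment every recorded phenotype matches its genotype and every non-founder's genotype is obtainable from its parents' genotypes, so the pedigree is consistent.

Yes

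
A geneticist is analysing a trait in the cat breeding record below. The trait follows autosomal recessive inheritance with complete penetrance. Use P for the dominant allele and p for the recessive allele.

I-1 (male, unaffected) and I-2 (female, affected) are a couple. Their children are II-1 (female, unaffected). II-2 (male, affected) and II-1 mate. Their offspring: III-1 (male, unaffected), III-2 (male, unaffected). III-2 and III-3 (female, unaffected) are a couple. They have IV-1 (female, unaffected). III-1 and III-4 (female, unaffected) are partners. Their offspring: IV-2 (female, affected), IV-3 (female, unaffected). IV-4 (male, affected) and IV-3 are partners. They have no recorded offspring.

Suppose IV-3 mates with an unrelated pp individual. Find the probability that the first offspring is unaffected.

2/3

III-1 is unaffected so carries P and received p from II-2 (pp), so III-1 is Pp.
III-4 is unaffected so carries P and passed p to IV-2 (pp), so III-4 is Pp.
IV-3 is an unaffected offspring of III-1 (Pp) × III-4 (Pp), whose cross gives 1/4 PP : 1/2 Pp : 1/4 pp; conditioning on being unaffected, IV-3 is PP with probability 1/3, Pp with probability 2/3.
Summing over parental genotype combinations, P(offspring is unaffected) = 1/3·1 + 2/3·1/2 = 2/3.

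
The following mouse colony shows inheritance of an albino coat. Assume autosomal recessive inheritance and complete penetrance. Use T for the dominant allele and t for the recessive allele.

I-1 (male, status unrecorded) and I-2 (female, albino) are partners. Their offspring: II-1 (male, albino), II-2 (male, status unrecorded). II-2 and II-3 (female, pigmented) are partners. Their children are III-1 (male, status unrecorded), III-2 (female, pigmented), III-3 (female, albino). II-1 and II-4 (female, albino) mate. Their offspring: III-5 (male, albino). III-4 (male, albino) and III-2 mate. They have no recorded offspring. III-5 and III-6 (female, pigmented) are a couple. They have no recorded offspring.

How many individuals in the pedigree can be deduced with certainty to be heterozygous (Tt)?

Obligate heterozygotes: II-3 is pigmented so carries T and passed t to III-3 (tt), so II-3 is Tt.
Every other individual is either homozygous by phenotype or has at least one consistent homozygous assignment, so the count is 1.

1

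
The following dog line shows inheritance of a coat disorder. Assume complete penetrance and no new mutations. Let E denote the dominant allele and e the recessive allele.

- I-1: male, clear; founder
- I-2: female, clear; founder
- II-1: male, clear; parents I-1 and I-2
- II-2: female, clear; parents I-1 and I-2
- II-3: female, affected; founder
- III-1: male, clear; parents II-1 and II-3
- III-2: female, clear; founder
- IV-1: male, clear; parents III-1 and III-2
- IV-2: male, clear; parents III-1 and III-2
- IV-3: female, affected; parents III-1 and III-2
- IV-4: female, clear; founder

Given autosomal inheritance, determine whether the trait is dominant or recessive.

III-1 and III-2 are both clear yet have an affected child IV-3. Under dominance, an affected child requires at least one affected parent, so the trait cannot be dominant.

recessive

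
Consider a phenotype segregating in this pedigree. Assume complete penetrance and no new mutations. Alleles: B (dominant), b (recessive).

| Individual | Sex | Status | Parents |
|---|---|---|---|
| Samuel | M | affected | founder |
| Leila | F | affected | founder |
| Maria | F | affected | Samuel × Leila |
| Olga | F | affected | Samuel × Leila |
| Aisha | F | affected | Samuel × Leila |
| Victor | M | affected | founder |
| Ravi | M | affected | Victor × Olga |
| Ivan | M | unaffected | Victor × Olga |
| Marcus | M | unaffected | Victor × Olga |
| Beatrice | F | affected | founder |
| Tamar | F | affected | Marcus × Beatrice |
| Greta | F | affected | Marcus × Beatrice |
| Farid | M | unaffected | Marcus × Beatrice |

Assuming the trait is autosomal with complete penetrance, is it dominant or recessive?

Victor and Olga are both affected yet have an unaffected child Ivan. Under a recessive model two affected parents are homozygous and every child would be affected, so the trait cannot be recessive.

dominant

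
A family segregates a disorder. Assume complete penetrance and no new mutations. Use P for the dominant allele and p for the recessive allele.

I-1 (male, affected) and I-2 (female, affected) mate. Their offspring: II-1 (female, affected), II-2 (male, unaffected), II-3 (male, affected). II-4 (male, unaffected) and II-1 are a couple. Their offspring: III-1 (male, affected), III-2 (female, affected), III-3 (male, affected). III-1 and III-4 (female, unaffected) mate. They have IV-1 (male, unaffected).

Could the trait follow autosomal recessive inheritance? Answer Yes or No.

No

Under autosomal recessive, II-2 (unaffected, male) cannot arise from I-1 (affected) × I-2 (affected).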